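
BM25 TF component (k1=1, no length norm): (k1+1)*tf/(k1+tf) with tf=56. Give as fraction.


BM25 TF component = (k1+1)*tf / (k1+tf)
k1 = 1, tf = 56
Numerator = (1+1)*56 = 112
Denominator = 1 + 56 = 57
= 112/57 = 112/57

112/57


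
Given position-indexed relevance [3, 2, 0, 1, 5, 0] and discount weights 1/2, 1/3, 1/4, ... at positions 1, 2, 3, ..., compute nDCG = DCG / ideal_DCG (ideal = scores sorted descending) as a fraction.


Position discount weights w_i = 1/(i+1) for i=1..6:
Weights = [1/2, 1/3, 1/4, 1/5, 1/6, 1/7]
Actual relevance: [3, 2, 0, 1, 5, 0]
DCG = 3/2 + 2/3 + 0/4 + 1/5 + 5/6 + 0/7 = 16/5
Ideal relevance (sorted desc): [5, 3, 2, 1, 0, 0]
Ideal DCG = 5/2 + 3/3 + 2/4 + 1/5 + 0/6 + 0/7 = 21/5
nDCG = DCG / ideal_DCG = 16/5 / 21/5 = 16/21

16/21


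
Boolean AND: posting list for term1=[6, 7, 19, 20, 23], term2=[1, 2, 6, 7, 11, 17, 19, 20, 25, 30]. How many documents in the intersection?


Boolean AND: find intersection of posting lists
term1 docs: [6, 7, 19, 20, 23]
term2 docs: [1, 2, 6, 7, 11, 17, 19, 20, 25, 30]
Intersection: [6, 7, 19, 20]
|intersection| = 4

4


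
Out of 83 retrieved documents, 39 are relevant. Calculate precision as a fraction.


Precision = relevant_retrieved / total_retrieved
= 39 / 83
= 39 / (39 + 44)
= 39/83

39/83


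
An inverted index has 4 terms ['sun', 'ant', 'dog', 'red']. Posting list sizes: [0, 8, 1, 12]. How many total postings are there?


Summing posting list sizes:
'sun': 0 postings
'ant': 8 postings
'dog': 1 postings
'red': 12 postings
Total = 0 + 8 + 1 + 12 = 21

21


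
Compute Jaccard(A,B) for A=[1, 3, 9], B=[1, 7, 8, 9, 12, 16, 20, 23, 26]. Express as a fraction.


A intersect B = [1, 9]
|A intersect B| = 2
A union B = [1, 3, 7, 8, 9, 12, 16, 20, 23, 26]
|A union B| = 10
Jaccard = 2/10 = 1/5

1/5


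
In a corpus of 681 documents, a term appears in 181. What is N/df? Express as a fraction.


IDF ratio = N / df
= 681 / 181
= 681/181

681/181


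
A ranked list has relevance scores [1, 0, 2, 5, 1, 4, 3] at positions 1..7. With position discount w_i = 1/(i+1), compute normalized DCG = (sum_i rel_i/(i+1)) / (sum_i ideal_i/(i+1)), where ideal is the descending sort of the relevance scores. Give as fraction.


Position discount weights w_i = 1/(i+1) for i=1..7:
Weights = [1/2, 1/3, 1/4, 1/5, 1/6, 1/7, 1/8]
Actual relevance: [1, 0, 2, 5, 1, 4, 3]
DCG = 1/2 + 0/3 + 2/4 + 5/5 + 1/6 + 4/7 + 3/8 = 523/168
Ideal relevance (sorted desc): [5, 4, 3, 2, 1, 1, 0]
Ideal DCG = 5/2 + 4/3 + 3/4 + 2/5 + 1/6 + 1/7 + 0/8 = 741/140
nDCG = DCG / ideal_DCG = 523/168 / 741/140 = 2615/4446

2615/4446


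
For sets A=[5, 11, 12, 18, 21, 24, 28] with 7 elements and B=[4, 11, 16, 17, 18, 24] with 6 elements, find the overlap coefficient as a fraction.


A intersect B = [11, 18, 24]
|A intersect B| = 3
min(|A|, |B|) = min(7, 6) = 6
Overlap = 3 / 6 = 1/2

1/2


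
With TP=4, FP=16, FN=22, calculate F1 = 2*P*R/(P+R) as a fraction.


F1 = 2 * P * R / (P + R)
P = TP/(TP+FP) = 4/20 = 1/5
R = TP/(TP+FN) = 4/26 = 2/13
2 * P * R = 2 * 1/5 * 2/13 = 4/65
P + R = 1/5 + 2/13 = 23/65
F1 = 4/65 / 23/65 = 4/23

4/23


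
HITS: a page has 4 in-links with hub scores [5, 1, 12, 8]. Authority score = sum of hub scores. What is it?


Authority = sum of hub scores of in-linkers
In-link 1: hub score = 5
In-link 2: hub score = 1
In-link 3: hub score = 12
In-link 4: hub score = 8
Authority = 5 + 1 + 12 + 8 = 26

26


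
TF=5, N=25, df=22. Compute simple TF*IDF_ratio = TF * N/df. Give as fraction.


TF * (N/df)
= 5 * (25/22)
= 5 * 25/22
= 125/22

125/22


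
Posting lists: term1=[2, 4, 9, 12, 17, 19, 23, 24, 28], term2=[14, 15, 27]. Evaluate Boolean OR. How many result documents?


Boolean OR: find union of posting lists
term1 docs: [2, 4, 9, 12, 17, 19, 23, 24, 28]
term2 docs: [14, 15, 27]
Union: [2, 4, 9, 12, 14, 15, 17, 19, 23, 24, 27, 28]
|union| = 12

12


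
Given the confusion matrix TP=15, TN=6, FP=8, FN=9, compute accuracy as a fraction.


Accuracy = (TP + TN) / (TP + TN + FP + FN)
TP + TN = 15 + 6 = 21
Total = 15 + 6 + 8 + 9 = 38
Accuracy = 21 / 38 = 21/38

21/38


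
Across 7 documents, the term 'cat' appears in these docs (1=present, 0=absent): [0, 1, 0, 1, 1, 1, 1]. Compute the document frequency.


Checking each document for 'cat':
Doc 1: absent
Doc 2: present
Doc 3: absent
Doc 4: present
Doc 5: present
Doc 6: present
Doc 7: present
df = sum of presences = 0 + 1 + 0 + 1 + 1 + 1 + 1 = 5

5


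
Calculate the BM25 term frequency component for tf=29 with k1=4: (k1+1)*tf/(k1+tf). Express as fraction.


BM25 TF component = (k1+1)*tf / (k1+tf)
k1 = 4, tf = 29
Numerator = (4+1)*29 = 145
Denominator = 4 + 29 = 33
= 145/33 = 145/33

145/33


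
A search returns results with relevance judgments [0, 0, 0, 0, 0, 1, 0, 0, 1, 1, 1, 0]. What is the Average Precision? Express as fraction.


Computing P@k for each relevant position:
Position 1: not relevant
Position 2: not relevant
Position 3: not relevant
Position 4: not relevant
Position 5: not relevant
Position 6: relevant, P@6 = 1/6 = 1/6
Position 7: not relevant
Position 8: not relevant
Position 9: relevant, P@9 = 2/9 = 2/9
Position 10: relevant, P@10 = 3/10 = 3/10
Position 11: relevant, P@11 = 4/11 = 4/11
Position 12: not relevant
Sum of P@k = 1/6 + 2/9 + 3/10 + 4/11 = 521/495
AP = 521/495 / 4 = 521/1980

521/1980


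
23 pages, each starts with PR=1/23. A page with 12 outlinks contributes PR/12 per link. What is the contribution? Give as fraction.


Initial PR = 1/23 = 1/23
Outlinks = 12
Contribution per link = PR / outlinks
= 1/23 / 12
= 1/276

1/276


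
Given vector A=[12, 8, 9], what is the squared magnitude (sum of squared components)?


|A|^2 = sum of squared components
A[0]^2 = 12^2 = 144
A[1]^2 = 8^2 = 64
A[2]^2 = 9^2 = 81
Sum = 144 + 64 + 81 = 289

289


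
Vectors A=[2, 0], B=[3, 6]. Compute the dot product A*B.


Dot product = sum of element-wise products
A[0]*B[0] = 2*3 = 6
A[1]*B[1] = 0*6 = 0
Sum = 6 + 0 = 6

6


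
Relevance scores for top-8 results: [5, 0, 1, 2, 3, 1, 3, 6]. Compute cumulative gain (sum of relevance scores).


Cumulative Gain = sum of relevance scores
Position 1: rel=5, running sum=5
Position 2: rel=0, running sum=5
Position 3: rel=1, running sum=6
Position 4: rel=2, running sum=8
Position 5: rel=3, running sum=11
Position 6: rel=1, running sum=12
Position 7: rel=3, running sum=15
Position 8: rel=6, running sum=21
CG = 21

21


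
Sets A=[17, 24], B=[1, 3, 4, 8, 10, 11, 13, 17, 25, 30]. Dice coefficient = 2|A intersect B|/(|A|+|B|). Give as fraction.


A intersect B = [17]
|A intersect B| = 1
|A| = 2, |B| = 10
Dice = 2*1 / (2+10)
= 2 / 12 = 1/6

1/6


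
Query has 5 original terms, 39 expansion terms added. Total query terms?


Original terms: 5
Expansion terms: 39
Total = 5 + 39 = 44

44


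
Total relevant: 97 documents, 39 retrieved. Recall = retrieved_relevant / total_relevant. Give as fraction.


Recall = retrieved_relevant / total_relevant
= 39 / 97
= 39 / (39 + 58)
= 39/97

39/97


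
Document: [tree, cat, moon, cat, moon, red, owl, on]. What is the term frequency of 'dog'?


Document has 8 words
Scanning for 'dog':
Term not found in document
Count = 0

0


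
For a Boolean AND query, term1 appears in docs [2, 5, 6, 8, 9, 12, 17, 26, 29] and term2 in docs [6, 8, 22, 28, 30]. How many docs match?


Boolean AND: find intersection of posting lists
term1 docs: [2, 5, 6, 8, 9, 12, 17, 26, 29]
term2 docs: [6, 8, 22, 28, 30]
Intersection: [6, 8]
|intersection| = 2

2


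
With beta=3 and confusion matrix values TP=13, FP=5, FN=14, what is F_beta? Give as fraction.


P = TP/(TP+FP) = 13/18 = 13/18
R = TP/(TP+FN) = 13/27 = 13/27
beta^2 = 3^2 = 9
(1 + beta^2) = 10
Numerator = (1+beta^2)*P*R = 845/243
Denominator = beta^2*P + R = 13/2 + 13/27 = 377/54
F_beta = 130/261

130/261


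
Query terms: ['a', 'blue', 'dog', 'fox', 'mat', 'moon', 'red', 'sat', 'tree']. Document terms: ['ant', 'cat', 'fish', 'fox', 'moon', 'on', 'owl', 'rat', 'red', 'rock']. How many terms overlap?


Query terms: ['a', 'blue', 'dog', 'fox', 'mat', 'moon', 'red', 'sat', 'tree']
Document terms: ['ant', 'cat', 'fish', 'fox', 'moon', 'on', 'owl', 'rat', 'red', 'rock']
Common terms: ['fox', 'moon', 'red']
Overlap count = 3

3


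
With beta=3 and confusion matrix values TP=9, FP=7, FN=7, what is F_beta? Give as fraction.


P = TP/(TP+FP) = 9/16 = 9/16
R = TP/(TP+FN) = 9/16 = 9/16
beta^2 = 3^2 = 9
(1 + beta^2) = 10
Numerator = (1+beta^2)*P*R = 405/128
Denominator = beta^2*P + R = 81/16 + 9/16 = 45/8
F_beta = 9/16

9/16


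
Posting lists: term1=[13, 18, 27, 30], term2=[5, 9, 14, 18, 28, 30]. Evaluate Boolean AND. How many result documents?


Boolean AND: find intersection of posting lists
term1 docs: [13, 18, 27, 30]
term2 docs: [5, 9, 14, 18, 28, 30]
Intersection: [18, 30]
|intersection| = 2

2


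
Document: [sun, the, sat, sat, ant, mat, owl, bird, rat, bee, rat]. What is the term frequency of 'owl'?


Document has 11 words
Scanning for 'owl':
Found at positions: [6]
Count = 1

1


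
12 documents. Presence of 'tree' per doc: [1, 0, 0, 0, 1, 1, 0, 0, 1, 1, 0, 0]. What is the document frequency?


Checking each document for 'tree':
Doc 1: present
Doc 2: absent
Doc 3: absent
Doc 4: absent
Doc 5: present
Doc 6: present
Doc 7: absent
Doc 8: absent
Doc 9: present
Doc 10: present
Doc 11: absent
Doc 12: absent
df = sum of presences = 1 + 0 + 0 + 0 + 1 + 1 + 0 + 0 + 1 + 1 + 0 + 0 = 5

5


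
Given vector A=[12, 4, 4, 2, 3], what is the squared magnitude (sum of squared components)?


|A|^2 = sum of squared components
A[0]^2 = 12^2 = 144
A[1]^2 = 4^2 = 16
A[2]^2 = 4^2 = 16
A[3]^2 = 2^2 = 4
A[4]^2 = 3^2 = 9
Sum = 144 + 16 + 16 + 4 + 9 = 189

189


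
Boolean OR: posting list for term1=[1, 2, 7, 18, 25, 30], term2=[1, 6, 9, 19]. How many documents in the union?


Boolean OR: find union of posting lists
term1 docs: [1, 2, 7, 18, 25, 30]
term2 docs: [1, 6, 9, 19]
Union: [1, 2, 6, 7, 9, 18, 19, 25, 30]
|union| = 9

9


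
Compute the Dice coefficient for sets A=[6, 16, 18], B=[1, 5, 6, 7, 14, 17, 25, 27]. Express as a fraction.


A intersect B = [6]
|A intersect B| = 1
|A| = 3, |B| = 8
Dice = 2*1 / (3+8)
= 2 / 11 = 2/11

2/11


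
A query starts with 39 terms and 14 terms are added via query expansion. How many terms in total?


Original terms: 39
Expansion terms: 14
Total = 39 + 14 = 53

53


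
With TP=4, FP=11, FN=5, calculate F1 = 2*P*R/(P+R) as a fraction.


F1 = 2 * P * R / (P + R)
P = TP/(TP+FP) = 4/15 = 4/15
R = TP/(TP+FN) = 4/9 = 4/9
2 * P * R = 2 * 4/15 * 4/9 = 32/135
P + R = 4/15 + 4/9 = 32/45
F1 = 32/135 / 32/45 = 1/3

1/3


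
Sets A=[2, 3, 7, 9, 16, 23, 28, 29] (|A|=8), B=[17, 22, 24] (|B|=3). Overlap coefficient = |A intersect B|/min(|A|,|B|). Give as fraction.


A intersect B = []
|A intersect B| = 0
min(|A|, |B|) = min(8, 3) = 3
Overlap = 0 / 3 = 0

0


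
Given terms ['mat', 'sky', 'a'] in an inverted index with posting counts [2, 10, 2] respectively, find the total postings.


Summing posting list sizes:
'mat': 2 postings
'sky': 10 postings
'a': 2 postings
Total = 2 + 10 + 2 = 14

14


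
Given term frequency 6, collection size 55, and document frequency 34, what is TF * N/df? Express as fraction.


TF * (N/df)
= 6 * (55/34)
= 6 * 55/34
= 165/17

165/17


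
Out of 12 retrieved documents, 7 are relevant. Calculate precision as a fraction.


Precision = relevant_retrieved / total_retrieved
= 7 / 12
= 7 / (7 + 5)
= 7/12

7/12


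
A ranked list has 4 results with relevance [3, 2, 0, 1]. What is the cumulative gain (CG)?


Cumulative Gain = sum of relevance scores
Position 1: rel=3, running sum=3
Position 2: rel=2, running sum=5
Position 3: rel=0, running sum=5
Position 4: rel=1, running sum=6
CG = 6

6


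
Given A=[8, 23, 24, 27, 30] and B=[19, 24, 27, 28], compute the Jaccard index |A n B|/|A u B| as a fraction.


A intersect B = [24, 27]
|A intersect B| = 2
A union B = [8, 19, 23, 24, 27, 28, 30]
|A union B| = 7
Jaccard = 2/7 = 2/7

2/7


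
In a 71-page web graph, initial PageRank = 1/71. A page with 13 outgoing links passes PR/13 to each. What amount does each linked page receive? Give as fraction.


Initial PR = 1/71 = 1/71
Outlinks = 13
Contribution per link = PR / outlinks
= 1/71 / 13
= 1/923

1/923


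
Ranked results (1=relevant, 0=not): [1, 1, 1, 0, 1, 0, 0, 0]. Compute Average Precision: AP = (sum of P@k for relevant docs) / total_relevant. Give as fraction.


Computing P@k for each relevant position:
Position 1: relevant, P@1 = 1/1 = 1
Position 2: relevant, P@2 = 2/2 = 1
Position 3: relevant, P@3 = 3/3 = 1
Position 4: not relevant
Position 5: relevant, P@5 = 4/5 = 4/5
Position 6: not relevant
Position 7: not relevant
Position 8: not relevant
Sum of P@k = 1 + 1 + 1 + 4/5 = 19/5
AP = 19/5 / 4 = 19/20

19/20


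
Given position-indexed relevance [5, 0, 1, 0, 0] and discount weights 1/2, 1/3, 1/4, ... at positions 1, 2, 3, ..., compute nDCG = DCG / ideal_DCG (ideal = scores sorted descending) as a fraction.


Position discount weights w_i = 1/(i+1) for i=1..5:
Weights = [1/2, 1/3, 1/4, 1/5, 1/6]
Actual relevance: [5, 0, 1, 0, 0]
DCG = 5/2 + 0/3 + 1/4 + 0/5 + 0/6 = 11/4
Ideal relevance (sorted desc): [5, 1, 0, 0, 0]
Ideal DCG = 5/2 + 1/3 + 0/4 + 0/5 + 0/6 = 17/6
nDCG = DCG / ideal_DCG = 11/4 / 17/6 = 33/34

33/34


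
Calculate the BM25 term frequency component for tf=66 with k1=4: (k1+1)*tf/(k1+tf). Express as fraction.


BM25 TF component = (k1+1)*tf / (k1+tf)
k1 = 4, tf = 66
Numerator = (4+1)*66 = 330
Denominator = 4 + 66 = 70
= 330/70 = 33/7

33/7


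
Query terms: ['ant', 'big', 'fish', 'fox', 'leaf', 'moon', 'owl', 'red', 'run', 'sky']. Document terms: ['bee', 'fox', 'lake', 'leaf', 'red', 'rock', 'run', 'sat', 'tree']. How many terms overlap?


Query terms: ['ant', 'big', 'fish', 'fox', 'leaf', 'moon', 'owl', 'red', 'run', 'sky']
Document terms: ['bee', 'fox', 'lake', 'leaf', 'red', 'rock', 'run', 'sat', 'tree']
Common terms: ['fox', 'leaf', 'red', 'run']
Overlap count = 4

4


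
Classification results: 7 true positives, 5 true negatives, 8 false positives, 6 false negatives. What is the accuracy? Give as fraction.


Accuracy = (TP + TN) / (TP + TN + FP + FN)
TP + TN = 7 + 5 = 12
Total = 7 + 5 + 8 + 6 = 26
Accuracy = 12 / 26 = 6/13

6/13


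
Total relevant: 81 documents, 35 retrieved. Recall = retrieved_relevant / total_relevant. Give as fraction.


Recall = retrieved_relevant / total_relevant
= 35 / 81
= 35 / (35 + 46)
= 35/81

35/81


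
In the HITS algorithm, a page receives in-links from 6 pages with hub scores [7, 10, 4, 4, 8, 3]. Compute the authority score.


Authority = sum of hub scores of in-linkers
In-link 1: hub score = 7
In-link 2: hub score = 10
In-link 3: hub score = 4
In-link 4: hub score = 4
In-link 5: hub score = 8
In-link 6: hub score = 3
Authority = 7 + 10 + 4 + 4 + 8 + 3 = 36

36


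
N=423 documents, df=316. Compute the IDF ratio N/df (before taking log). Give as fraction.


IDF ratio = N / df
= 423 / 316
= 423/316

423/316


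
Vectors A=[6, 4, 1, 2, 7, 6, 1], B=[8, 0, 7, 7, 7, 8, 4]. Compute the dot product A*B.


Dot product = sum of element-wise products
A[0]*B[0] = 6*8 = 48
A[1]*B[1] = 4*0 = 0
A[2]*B[2] = 1*7 = 7
A[3]*B[3] = 2*7 = 14
A[4]*B[4] = 7*7 = 49
A[5]*B[5] = 6*8 = 48
A[6]*B[6] = 1*4 = 4
Sum = 48 + 0 + 7 + 14 + 49 + 48 + 4 = 170

170


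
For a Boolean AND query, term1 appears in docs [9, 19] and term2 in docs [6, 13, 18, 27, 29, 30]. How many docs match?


Boolean AND: find intersection of posting lists
term1 docs: [9, 19]
term2 docs: [6, 13, 18, 27, 29, 30]
Intersection: []
|intersection| = 0

0


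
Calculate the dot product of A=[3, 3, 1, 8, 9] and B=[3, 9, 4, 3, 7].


Dot product = sum of element-wise products
A[0]*B[0] = 3*3 = 9
A[1]*B[1] = 3*9 = 27
A[2]*B[2] = 1*4 = 4
A[3]*B[3] = 8*3 = 24
A[4]*B[4] = 9*7 = 63
Sum = 9 + 27 + 4 + 24 + 63 = 127

127


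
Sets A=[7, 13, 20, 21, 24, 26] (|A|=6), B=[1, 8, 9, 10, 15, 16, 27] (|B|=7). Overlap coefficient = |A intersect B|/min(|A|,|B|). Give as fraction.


A intersect B = []
|A intersect B| = 0
min(|A|, |B|) = min(6, 7) = 6
Overlap = 0 / 6 = 0

0


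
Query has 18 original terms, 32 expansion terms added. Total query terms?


Original terms: 18
Expansion terms: 32
Total = 18 + 32 = 50

50


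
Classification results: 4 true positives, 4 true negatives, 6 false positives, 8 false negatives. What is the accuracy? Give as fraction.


Accuracy = (TP + TN) / (TP + TN + FP + FN)
TP + TN = 4 + 4 = 8
Total = 4 + 4 + 6 + 8 = 22
Accuracy = 8 / 22 = 4/11

4/11


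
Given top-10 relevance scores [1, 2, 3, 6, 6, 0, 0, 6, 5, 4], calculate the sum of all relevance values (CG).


Cumulative Gain = sum of relevance scores
Position 1: rel=1, running sum=1
Position 2: rel=2, running sum=3
Position 3: rel=3, running sum=6
Position 4: rel=6, running sum=12
Position 5: rel=6, running sum=18
Position 6: rel=0, running sum=18
Position 7: rel=0, running sum=18
Position 8: rel=6, running sum=24
Position 9: rel=5, running sum=29
Position 10: rel=4, running sum=33
CG = 33

33


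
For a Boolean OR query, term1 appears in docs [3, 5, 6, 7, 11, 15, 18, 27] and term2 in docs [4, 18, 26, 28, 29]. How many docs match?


Boolean OR: find union of posting lists
term1 docs: [3, 5, 6, 7, 11, 15, 18, 27]
term2 docs: [4, 18, 26, 28, 29]
Union: [3, 4, 5, 6, 7, 11, 15, 18, 26, 27, 28, 29]
|union| = 12

12


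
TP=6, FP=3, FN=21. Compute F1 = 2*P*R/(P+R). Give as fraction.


F1 = 2 * P * R / (P + R)
P = TP/(TP+FP) = 6/9 = 2/3
R = TP/(TP+FN) = 6/27 = 2/9
2 * P * R = 2 * 2/3 * 2/9 = 8/27
P + R = 2/3 + 2/9 = 8/9
F1 = 8/27 / 8/9 = 1/3

1/3


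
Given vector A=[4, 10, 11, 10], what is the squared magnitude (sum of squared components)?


|A|^2 = sum of squared components
A[0]^2 = 4^2 = 16
A[1]^2 = 10^2 = 100
A[2]^2 = 11^2 = 121
A[3]^2 = 10^2 = 100
Sum = 16 + 100 + 121 + 100 = 337

337


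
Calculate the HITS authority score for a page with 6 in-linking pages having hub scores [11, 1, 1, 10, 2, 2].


Authority = sum of hub scores of in-linkers
In-link 1: hub score = 11
In-link 2: hub score = 1
In-link 3: hub score = 1
In-link 4: hub score = 10
In-link 5: hub score = 2
In-link 6: hub score = 2
Authority = 11 + 1 + 1 + 10 + 2 + 2 = 27

27


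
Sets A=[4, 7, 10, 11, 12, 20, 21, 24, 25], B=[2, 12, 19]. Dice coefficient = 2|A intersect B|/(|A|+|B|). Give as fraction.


A intersect B = [12]
|A intersect B| = 1
|A| = 9, |B| = 3
Dice = 2*1 / (9+3)
= 2 / 12 = 1/6

1/6


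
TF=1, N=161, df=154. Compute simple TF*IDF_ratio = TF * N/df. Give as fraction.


TF * (N/df)
= 1 * (161/154)
= 1 * 23/22
= 23/22

23/22


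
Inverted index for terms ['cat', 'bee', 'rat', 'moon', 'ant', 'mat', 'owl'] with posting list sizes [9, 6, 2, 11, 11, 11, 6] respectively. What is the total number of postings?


Summing posting list sizes:
'cat': 9 postings
'bee': 6 postings
'rat': 2 postings
'moon': 11 postings
'ant': 11 postings
'mat': 11 postings
'owl': 6 postings
Total = 9 + 6 + 2 + 11 + 11 + 11 + 6 = 56

56


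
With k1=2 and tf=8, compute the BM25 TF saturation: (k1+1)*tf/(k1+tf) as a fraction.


BM25 TF component = (k1+1)*tf / (k1+tf)
k1 = 2, tf = 8
Numerator = (2+1)*8 = 24
Denominator = 2 + 8 = 10
= 24/10 = 12/5

12/5


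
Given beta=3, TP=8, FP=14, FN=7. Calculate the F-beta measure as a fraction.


P = TP/(TP+FP) = 8/22 = 4/11
R = TP/(TP+FN) = 8/15 = 8/15
beta^2 = 3^2 = 9
(1 + beta^2) = 10
Numerator = (1+beta^2)*P*R = 64/33
Denominator = beta^2*P + R = 36/11 + 8/15 = 628/165
F_beta = 80/157

80/157


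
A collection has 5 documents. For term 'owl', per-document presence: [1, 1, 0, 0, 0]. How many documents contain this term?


Checking each document for 'owl':
Doc 1: present
Doc 2: present
Doc 3: absent
Doc 4: absent
Doc 5: absent
df = sum of presences = 1 + 1 + 0 + 0 + 0 = 2

2


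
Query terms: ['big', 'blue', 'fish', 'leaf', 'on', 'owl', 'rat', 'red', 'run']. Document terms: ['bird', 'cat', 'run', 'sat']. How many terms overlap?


Query terms: ['big', 'blue', 'fish', 'leaf', 'on', 'owl', 'rat', 'red', 'run']
Document terms: ['bird', 'cat', 'run', 'sat']
Common terms: ['run']
Overlap count = 1

1


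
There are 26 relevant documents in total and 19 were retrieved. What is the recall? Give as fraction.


Recall = retrieved_relevant / total_relevant
= 19 / 26
= 19 / (19 + 7)
= 19/26

19/26


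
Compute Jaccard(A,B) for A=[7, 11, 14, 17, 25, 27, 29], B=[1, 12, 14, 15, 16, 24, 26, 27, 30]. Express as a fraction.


A intersect B = [14, 27]
|A intersect B| = 2
A union B = [1, 7, 11, 12, 14, 15, 16, 17, 24, 25, 26, 27, 29, 30]
|A union B| = 14
Jaccard = 2/14 = 1/7

1/7


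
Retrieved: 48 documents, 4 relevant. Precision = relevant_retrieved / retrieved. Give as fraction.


Precision = relevant_retrieved / total_retrieved
= 4 / 48
= 4 / (4 + 44)
= 1/12

1/12


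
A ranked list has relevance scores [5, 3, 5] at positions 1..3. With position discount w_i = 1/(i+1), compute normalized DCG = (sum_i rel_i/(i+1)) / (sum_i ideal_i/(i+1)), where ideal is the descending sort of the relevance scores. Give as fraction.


Position discount weights w_i = 1/(i+1) for i=1..3:
Weights = [1/2, 1/3, 1/4]
Actual relevance: [5, 3, 5]
DCG = 5/2 + 3/3 + 5/4 = 19/4
Ideal relevance (sorted desc): [5, 5, 3]
Ideal DCG = 5/2 + 5/3 + 3/4 = 59/12
nDCG = DCG / ideal_DCG = 19/4 / 59/12 = 57/59

57/59


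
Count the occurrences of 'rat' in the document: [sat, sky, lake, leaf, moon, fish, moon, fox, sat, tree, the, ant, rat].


Document has 13 words
Scanning for 'rat':
Found at positions: [12]
Count = 1

1


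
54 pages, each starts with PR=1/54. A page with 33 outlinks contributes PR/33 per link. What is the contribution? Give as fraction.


Initial PR = 1/54 = 1/54
Outlinks = 33
Contribution per link = PR / outlinks
= 1/54 / 33
= 1/1782

1/1782


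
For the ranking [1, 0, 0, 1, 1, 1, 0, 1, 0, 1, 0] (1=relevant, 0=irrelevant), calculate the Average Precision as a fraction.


Computing P@k for each relevant position:
Position 1: relevant, P@1 = 1/1 = 1
Position 2: not relevant
Position 3: not relevant
Position 4: relevant, P@4 = 2/4 = 1/2
Position 5: relevant, P@5 = 3/5 = 3/5
Position 6: relevant, P@6 = 4/6 = 2/3
Position 7: not relevant
Position 8: relevant, P@8 = 5/8 = 5/8
Position 9: not relevant
Position 10: relevant, P@10 = 6/10 = 3/5
Position 11: not relevant
Sum of P@k = 1 + 1/2 + 3/5 + 2/3 + 5/8 + 3/5 = 479/120
AP = 479/120 / 6 = 479/720

479/720


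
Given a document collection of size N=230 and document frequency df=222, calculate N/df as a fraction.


IDF ratio = N / df
= 230 / 222
= 115/111

115/111


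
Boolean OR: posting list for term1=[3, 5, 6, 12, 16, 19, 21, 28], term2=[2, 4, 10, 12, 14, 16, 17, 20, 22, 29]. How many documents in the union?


Boolean OR: find union of posting lists
term1 docs: [3, 5, 6, 12, 16, 19, 21, 28]
term2 docs: [2, 4, 10, 12, 14, 16, 17, 20, 22, 29]
Union: [2, 3, 4, 5, 6, 10, 12, 14, 16, 17, 19, 20, 21, 22, 28, 29]
|union| = 16

16


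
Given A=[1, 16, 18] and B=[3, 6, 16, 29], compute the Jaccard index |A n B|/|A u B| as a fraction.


A intersect B = [16]
|A intersect B| = 1
A union B = [1, 3, 6, 16, 18, 29]
|A union B| = 6
Jaccard = 1/6 = 1/6

1/6


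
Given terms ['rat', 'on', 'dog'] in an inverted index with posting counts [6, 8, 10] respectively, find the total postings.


Summing posting list sizes:
'rat': 6 postings
'on': 8 postings
'dog': 10 postings
Total = 6 + 8 + 10 = 24

24


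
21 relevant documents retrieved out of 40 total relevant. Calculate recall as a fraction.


Recall = retrieved_relevant / total_relevant
= 21 / 40
= 21 / (21 + 19)
= 21/40

21/40


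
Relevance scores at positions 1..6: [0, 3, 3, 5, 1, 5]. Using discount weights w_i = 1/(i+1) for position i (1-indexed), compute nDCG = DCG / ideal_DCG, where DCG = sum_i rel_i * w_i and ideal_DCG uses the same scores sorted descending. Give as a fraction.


Position discount weights w_i = 1/(i+1) for i=1..6:
Weights = [1/2, 1/3, 1/4, 1/5, 1/6, 1/7]
Actual relevance: [0, 3, 3, 5, 1, 5]
DCG = 0/2 + 3/3 + 3/4 + 5/5 + 1/6 + 5/7 = 305/84
Ideal relevance (sorted desc): [5, 5, 3, 3, 1, 0]
Ideal DCG = 5/2 + 5/3 + 3/4 + 3/5 + 1/6 + 0/7 = 341/60
nDCG = DCG / ideal_DCG = 305/84 / 341/60 = 1525/2387

1525/2387


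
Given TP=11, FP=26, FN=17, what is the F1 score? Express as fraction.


F1 = 2 * P * R / (P + R)
P = TP/(TP+FP) = 11/37 = 11/37
R = TP/(TP+FN) = 11/28 = 11/28
2 * P * R = 2 * 11/37 * 11/28 = 121/518
P + R = 11/37 + 11/28 = 715/1036
F1 = 121/518 / 715/1036 = 22/65

22/65


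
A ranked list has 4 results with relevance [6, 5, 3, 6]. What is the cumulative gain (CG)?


Cumulative Gain = sum of relevance scores
Position 1: rel=6, running sum=6
Position 2: rel=5, running sum=11
Position 3: rel=3, running sum=14
Position 4: rel=6, running sum=20
CG = 20

20


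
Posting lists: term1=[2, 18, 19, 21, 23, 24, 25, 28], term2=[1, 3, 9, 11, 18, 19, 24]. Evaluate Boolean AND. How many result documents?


Boolean AND: find intersection of posting lists
term1 docs: [2, 18, 19, 21, 23, 24, 25, 28]
term2 docs: [1, 3, 9, 11, 18, 19, 24]
Intersection: [18, 19, 24]
|intersection| = 3

3


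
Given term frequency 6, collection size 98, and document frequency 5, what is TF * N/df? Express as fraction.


TF * (N/df)
= 6 * (98/5)
= 6 * 98/5
= 588/5

588/5


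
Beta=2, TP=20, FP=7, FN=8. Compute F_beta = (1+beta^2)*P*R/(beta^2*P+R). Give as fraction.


P = TP/(TP+FP) = 20/27 = 20/27
R = TP/(TP+FN) = 20/28 = 5/7
beta^2 = 2^2 = 4
(1 + beta^2) = 5
Numerator = (1+beta^2)*P*R = 500/189
Denominator = beta^2*P + R = 80/27 + 5/7 = 695/189
F_beta = 100/139

100/139


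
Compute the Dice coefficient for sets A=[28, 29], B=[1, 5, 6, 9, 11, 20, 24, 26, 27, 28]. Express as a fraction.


A intersect B = [28]
|A intersect B| = 1
|A| = 2, |B| = 10
Dice = 2*1 / (2+10)
= 2 / 12 = 1/6

1/6


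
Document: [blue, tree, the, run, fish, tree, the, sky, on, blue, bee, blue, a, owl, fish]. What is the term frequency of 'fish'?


Document has 15 words
Scanning for 'fish':
Found at positions: [4, 14]
Count = 2

2


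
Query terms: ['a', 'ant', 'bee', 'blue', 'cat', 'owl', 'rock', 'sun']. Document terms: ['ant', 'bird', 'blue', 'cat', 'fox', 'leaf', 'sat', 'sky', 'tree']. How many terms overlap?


Query terms: ['a', 'ant', 'bee', 'blue', 'cat', 'owl', 'rock', 'sun']
Document terms: ['ant', 'bird', 'blue', 'cat', 'fox', 'leaf', 'sat', 'sky', 'tree']
Common terms: ['ant', 'blue', 'cat']
Overlap count = 3

3


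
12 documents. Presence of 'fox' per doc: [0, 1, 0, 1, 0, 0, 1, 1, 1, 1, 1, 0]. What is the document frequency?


Checking each document for 'fox':
Doc 1: absent
Doc 2: present
Doc 3: absent
Doc 4: present
Doc 5: absent
Doc 6: absent
Doc 7: present
Doc 8: present
Doc 9: present
Doc 10: present
Doc 11: present
Doc 12: absent
df = sum of presences = 0 + 1 + 0 + 1 + 0 + 0 + 1 + 1 + 1 + 1 + 1 + 0 = 7

7


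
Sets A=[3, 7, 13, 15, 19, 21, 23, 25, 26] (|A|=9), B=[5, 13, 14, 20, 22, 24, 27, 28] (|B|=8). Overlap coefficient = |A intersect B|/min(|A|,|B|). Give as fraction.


A intersect B = [13]
|A intersect B| = 1
min(|A|, |B|) = min(9, 8) = 8
Overlap = 1 / 8 = 1/8

1/8


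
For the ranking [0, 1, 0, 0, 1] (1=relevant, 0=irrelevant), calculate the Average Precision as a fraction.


Computing P@k for each relevant position:
Position 1: not relevant
Position 2: relevant, P@2 = 1/2 = 1/2
Position 3: not relevant
Position 4: not relevant
Position 5: relevant, P@5 = 2/5 = 2/5
Sum of P@k = 1/2 + 2/5 = 9/10
AP = 9/10 / 2 = 9/20

9/20


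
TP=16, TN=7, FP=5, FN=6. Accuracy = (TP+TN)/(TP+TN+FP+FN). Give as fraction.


Accuracy = (TP + TN) / (TP + TN + FP + FN)
TP + TN = 16 + 7 = 23
Total = 16 + 7 + 5 + 6 = 34
Accuracy = 23 / 34 = 23/34

23/34


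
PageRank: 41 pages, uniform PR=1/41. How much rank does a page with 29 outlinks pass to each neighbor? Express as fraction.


Initial PR = 1/41 = 1/41
Outlinks = 29
Contribution per link = PR / outlinks
= 1/41 / 29
= 1/1189

1/1189


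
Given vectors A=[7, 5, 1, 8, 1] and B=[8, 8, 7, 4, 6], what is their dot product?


Dot product = sum of element-wise products
A[0]*B[0] = 7*8 = 56
A[1]*B[1] = 5*8 = 40
A[2]*B[2] = 1*7 = 7
A[3]*B[3] = 8*4 = 32
A[4]*B[4] = 1*6 = 6
Sum = 56 + 40 + 7 + 32 + 6 = 141

141


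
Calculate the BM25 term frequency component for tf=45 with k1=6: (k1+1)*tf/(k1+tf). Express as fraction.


BM25 TF component = (k1+1)*tf / (k1+tf)
k1 = 6, tf = 45
Numerator = (6+1)*45 = 315
Denominator = 6 + 45 = 51
= 315/51 = 105/17

105/17


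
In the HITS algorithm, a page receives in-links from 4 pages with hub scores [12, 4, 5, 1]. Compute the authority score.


Authority = sum of hub scores of in-linkers
In-link 1: hub score = 12
In-link 2: hub score = 4
In-link 3: hub score = 5
In-link 4: hub score = 1
Authority = 12 + 4 + 5 + 1 = 22

22


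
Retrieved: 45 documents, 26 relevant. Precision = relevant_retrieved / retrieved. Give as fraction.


Precision = relevant_retrieved / total_retrieved
= 26 / 45
= 26 / (26 + 19)
= 26/45

26/45


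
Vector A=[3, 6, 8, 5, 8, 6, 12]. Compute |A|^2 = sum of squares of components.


|A|^2 = sum of squared components
A[0]^2 = 3^2 = 9
A[1]^2 = 6^2 = 36
A[2]^2 = 8^2 = 64
A[3]^2 = 5^2 = 25
A[4]^2 = 8^2 = 64
A[5]^2 = 6^2 = 36
A[6]^2 = 12^2 = 144
Sum = 9 + 36 + 64 + 25 + 64 + 36 + 144 = 378

378


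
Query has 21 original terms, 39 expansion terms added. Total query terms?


Original terms: 21
Expansion terms: 39
Total = 21 + 39 = 60

60


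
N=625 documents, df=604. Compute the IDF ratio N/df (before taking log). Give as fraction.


IDF ratio = N / df
= 625 / 604
= 625/604

625/604


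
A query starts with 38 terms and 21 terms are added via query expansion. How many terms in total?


Original terms: 38
Expansion terms: 21
Total = 38 + 21 = 59

59


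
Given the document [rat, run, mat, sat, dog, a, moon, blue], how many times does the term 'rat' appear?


Document has 8 words
Scanning for 'rat':
Found at positions: [0]
Count = 1

1


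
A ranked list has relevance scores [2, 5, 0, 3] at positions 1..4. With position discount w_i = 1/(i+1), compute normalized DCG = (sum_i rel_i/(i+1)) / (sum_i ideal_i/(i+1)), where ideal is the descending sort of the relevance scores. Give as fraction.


Position discount weights w_i = 1/(i+1) for i=1..4:
Weights = [1/2, 1/3, 1/4, 1/5]
Actual relevance: [2, 5, 0, 3]
DCG = 2/2 + 5/3 + 0/4 + 3/5 = 49/15
Ideal relevance (sorted desc): [5, 3, 2, 0]
Ideal DCG = 5/2 + 3/3 + 2/4 + 0/5 = 4
nDCG = DCG / ideal_DCG = 49/15 / 4 = 49/60

49/60


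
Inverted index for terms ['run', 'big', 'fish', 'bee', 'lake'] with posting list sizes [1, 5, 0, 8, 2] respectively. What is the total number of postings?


Summing posting list sizes:
'run': 1 postings
'big': 5 postings
'fish': 0 postings
'bee': 8 postings
'lake': 2 postings
Total = 1 + 5 + 0 + 8 + 2 = 16

16


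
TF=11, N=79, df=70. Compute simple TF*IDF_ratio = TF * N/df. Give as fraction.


TF * (N/df)
= 11 * (79/70)
= 11 * 79/70
= 869/70

869/70


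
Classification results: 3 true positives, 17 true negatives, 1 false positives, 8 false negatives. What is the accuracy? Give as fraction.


Accuracy = (TP + TN) / (TP + TN + FP + FN)
TP + TN = 3 + 17 = 20
Total = 3 + 17 + 1 + 8 = 29
Accuracy = 20 / 29 = 20/29

20/29


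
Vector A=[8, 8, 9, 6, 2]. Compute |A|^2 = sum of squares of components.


|A|^2 = sum of squared components
A[0]^2 = 8^2 = 64
A[1]^2 = 8^2 = 64
A[2]^2 = 9^2 = 81
A[3]^2 = 6^2 = 36
A[4]^2 = 2^2 = 4
Sum = 64 + 64 + 81 + 36 + 4 = 249

249


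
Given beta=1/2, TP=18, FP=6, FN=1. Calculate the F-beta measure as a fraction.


P = TP/(TP+FP) = 18/24 = 3/4
R = TP/(TP+FN) = 18/19 = 18/19
beta^2 = 1/2^2 = 1/4
(1 + beta^2) = 5/4
Numerator = (1+beta^2)*P*R = 135/152
Denominator = beta^2*P + R = 3/16 + 18/19 = 345/304
F_beta = 18/23

18/23


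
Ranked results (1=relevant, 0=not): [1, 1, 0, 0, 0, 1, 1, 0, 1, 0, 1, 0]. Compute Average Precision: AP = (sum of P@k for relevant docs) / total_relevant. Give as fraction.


Computing P@k for each relevant position:
Position 1: relevant, P@1 = 1/1 = 1
Position 2: relevant, P@2 = 2/2 = 1
Position 3: not relevant
Position 4: not relevant
Position 5: not relevant
Position 6: relevant, P@6 = 3/6 = 1/2
Position 7: relevant, P@7 = 4/7 = 4/7
Position 8: not relevant
Position 9: relevant, P@9 = 5/9 = 5/9
Position 10: not relevant
Position 11: relevant, P@11 = 6/11 = 6/11
Position 12: not relevant
Sum of P@k = 1 + 1 + 1/2 + 4/7 + 5/9 + 6/11 = 5783/1386
AP = 5783/1386 / 6 = 5783/8316

5783/8316


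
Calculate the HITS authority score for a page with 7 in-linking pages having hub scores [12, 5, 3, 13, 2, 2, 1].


Authority = sum of hub scores of in-linkers
In-link 1: hub score = 12
In-link 2: hub score = 5
In-link 3: hub score = 3
In-link 4: hub score = 13
In-link 5: hub score = 2
In-link 6: hub score = 2
In-link 7: hub score = 1
Authority = 12 + 5 + 3 + 13 + 2 + 2 + 1 = 38

38


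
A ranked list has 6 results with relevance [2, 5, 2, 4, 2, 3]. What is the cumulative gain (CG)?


Cumulative Gain = sum of relevance scores
Position 1: rel=2, running sum=2
Position 2: rel=5, running sum=7
Position 3: rel=2, running sum=9
Position 4: rel=4, running sum=13
Position 5: rel=2, running sum=15
Position 6: rel=3, running sum=18
CG = 18

18


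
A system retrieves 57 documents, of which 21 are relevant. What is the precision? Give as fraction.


Precision = relevant_retrieved / total_retrieved
= 21 / 57
= 21 / (21 + 36)
= 7/19

7/19


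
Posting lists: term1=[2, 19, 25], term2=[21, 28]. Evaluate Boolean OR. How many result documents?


Boolean OR: find union of posting lists
term1 docs: [2, 19, 25]
term2 docs: [21, 28]
Union: [2, 19, 21, 25, 28]
|union| = 5

5


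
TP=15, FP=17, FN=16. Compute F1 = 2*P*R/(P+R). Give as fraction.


F1 = 2 * P * R / (P + R)
P = TP/(TP+FP) = 15/32 = 15/32
R = TP/(TP+FN) = 15/31 = 15/31
2 * P * R = 2 * 15/32 * 15/31 = 225/496
P + R = 15/32 + 15/31 = 945/992
F1 = 225/496 / 945/992 = 10/21

10/21


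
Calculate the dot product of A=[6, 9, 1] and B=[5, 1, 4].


Dot product = sum of element-wise products
A[0]*B[0] = 6*5 = 30
A[1]*B[1] = 9*1 = 9
A[2]*B[2] = 1*4 = 4
Sum = 30 + 9 + 4 = 43

43


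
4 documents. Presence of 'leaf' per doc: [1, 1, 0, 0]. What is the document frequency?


Checking each document for 'leaf':
Doc 1: present
Doc 2: present
Doc 3: absent
Doc 4: absent
df = sum of presences = 1 + 1 + 0 + 0 = 2

2


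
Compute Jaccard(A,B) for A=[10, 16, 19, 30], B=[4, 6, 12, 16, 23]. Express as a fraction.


A intersect B = [16]
|A intersect B| = 1
A union B = [4, 6, 10, 12, 16, 19, 23, 30]
|A union B| = 8
Jaccard = 1/8 = 1/8

1/8


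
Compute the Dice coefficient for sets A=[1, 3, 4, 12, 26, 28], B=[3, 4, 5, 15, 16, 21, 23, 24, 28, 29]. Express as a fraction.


A intersect B = [3, 4, 28]
|A intersect B| = 3
|A| = 6, |B| = 10
Dice = 2*3 / (6+10)
= 6 / 16 = 3/8

3/8


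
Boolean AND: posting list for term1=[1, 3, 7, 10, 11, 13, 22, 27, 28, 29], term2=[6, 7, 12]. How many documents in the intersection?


Boolean AND: find intersection of posting lists
term1 docs: [1, 3, 7, 10, 11, 13, 22, 27, 28, 29]
term2 docs: [6, 7, 12]
Intersection: [7]
|intersection| = 1

1


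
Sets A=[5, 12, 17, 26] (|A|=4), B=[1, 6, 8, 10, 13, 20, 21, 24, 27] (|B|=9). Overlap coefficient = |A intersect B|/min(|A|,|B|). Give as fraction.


A intersect B = []
|A intersect B| = 0
min(|A|, |B|) = min(4, 9) = 4
Overlap = 0 / 4 = 0

0


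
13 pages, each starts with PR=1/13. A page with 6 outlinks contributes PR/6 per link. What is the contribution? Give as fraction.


Initial PR = 1/13 = 1/13
Outlinks = 6
Contribution per link = PR / outlinks
= 1/13 / 6
= 1/78

1/78


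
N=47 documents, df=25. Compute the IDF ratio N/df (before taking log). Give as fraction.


IDF ratio = N / df
= 47 / 25
= 47/25

47/25


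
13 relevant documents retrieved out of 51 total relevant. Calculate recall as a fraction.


Recall = retrieved_relevant / total_relevant
= 13 / 51
= 13 / (13 + 38)
= 13/51

13/51


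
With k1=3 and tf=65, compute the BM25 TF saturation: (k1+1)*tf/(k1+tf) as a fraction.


BM25 TF component = (k1+1)*tf / (k1+tf)
k1 = 3, tf = 65
Numerator = (3+1)*65 = 260
Denominator = 3 + 65 = 68
= 260/68 = 65/17

65/17


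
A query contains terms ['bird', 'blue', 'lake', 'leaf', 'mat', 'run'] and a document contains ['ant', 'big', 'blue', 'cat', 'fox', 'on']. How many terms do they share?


Query terms: ['bird', 'blue', 'lake', 'leaf', 'mat', 'run']
Document terms: ['ant', 'big', 'blue', 'cat', 'fox', 'on']
Common terms: ['blue']
Overlap count = 1

1


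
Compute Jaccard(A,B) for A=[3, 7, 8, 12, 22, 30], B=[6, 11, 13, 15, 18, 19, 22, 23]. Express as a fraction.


A intersect B = [22]
|A intersect B| = 1
A union B = [3, 6, 7, 8, 11, 12, 13, 15, 18, 19, 22, 23, 30]
|A union B| = 13
Jaccard = 1/13 = 1/13

1/13


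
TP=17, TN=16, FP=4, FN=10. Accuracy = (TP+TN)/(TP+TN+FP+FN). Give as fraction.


Accuracy = (TP + TN) / (TP + TN + FP + FN)
TP + TN = 17 + 16 = 33
Total = 17 + 16 + 4 + 10 = 47
Accuracy = 33 / 47 = 33/47

33/47


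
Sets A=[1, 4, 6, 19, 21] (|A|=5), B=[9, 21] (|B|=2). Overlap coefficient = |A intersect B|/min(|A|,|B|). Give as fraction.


A intersect B = [21]
|A intersect B| = 1
min(|A|, |B|) = min(5, 2) = 2
Overlap = 1 / 2 = 1/2

1/2


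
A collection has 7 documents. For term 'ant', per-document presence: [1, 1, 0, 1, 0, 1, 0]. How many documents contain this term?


Checking each document for 'ant':
Doc 1: present
Doc 2: present
Doc 3: absent
Doc 4: present
Doc 5: absent
Doc 6: present
Doc 7: absent
df = sum of presences = 1 + 1 + 0 + 1 + 0 + 1 + 0 = 4

4


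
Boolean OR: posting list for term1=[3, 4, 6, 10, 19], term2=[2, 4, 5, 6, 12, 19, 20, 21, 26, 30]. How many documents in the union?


Boolean OR: find union of posting lists
term1 docs: [3, 4, 6, 10, 19]
term2 docs: [2, 4, 5, 6, 12, 19, 20, 21, 26, 30]
Union: [2, 3, 4, 5, 6, 10, 12, 19, 20, 21, 26, 30]
|union| = 12

12


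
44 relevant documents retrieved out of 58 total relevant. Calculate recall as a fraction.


Recall = retrieved_relevant / total_relevant
= 44 / 58
= 44 / (44 + 14)
= 22/29

22/29


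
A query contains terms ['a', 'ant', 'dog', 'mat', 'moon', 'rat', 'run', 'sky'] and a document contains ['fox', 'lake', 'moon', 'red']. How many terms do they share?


Query terms: ['a', 'ant', 'dog', 'mat', 'moon', 'rat', 'run', 'sky']
Document terms: ['fox', 'lake', 'moon', 'red']
Common terms: ['moon']
Overlap count = 1

1


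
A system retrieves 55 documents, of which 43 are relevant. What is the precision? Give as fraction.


Precision = relevant_retrieved / total_retrieved
= 43 / 55
= 43 / (43 + 12)
= 43/55

43/55


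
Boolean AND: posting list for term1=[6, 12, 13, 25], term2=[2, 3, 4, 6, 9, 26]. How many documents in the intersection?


Boolean AND: find intersection of posting lists
term1 docs: [6, 12, 13, 25]
term2 docs: [2, 3, 4, 6, 9, 26]
Intersection: [6]
|intersection| = 1

1


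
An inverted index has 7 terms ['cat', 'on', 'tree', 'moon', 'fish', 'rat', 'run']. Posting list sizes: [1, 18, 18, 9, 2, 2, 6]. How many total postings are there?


Summing posting list sizes:
'cat': 1 postings
'on': 18 postings
'tree': 18 postings
'moon': 9 postings
'fish': 2 postings
'rat': 2 postings
'run': 6 postings
Total = 1 + 18 + 18 + 9 + 2 + 2 + 6 = 56

56


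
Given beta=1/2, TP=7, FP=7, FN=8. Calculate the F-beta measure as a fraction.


P = TP/(TP+FP) = 7/14 = 1/2
R = TP/(TP+FN) = 7/15 = 7/15
beta^2 = 1/2^2 = 1/4
(1 + beta^2) = 5/4
Numerator = (1+beta^2)*P*R = 7/24
Denominator = beta^2*P + R = 1/8 + 7/15 = 71/120
F_beta = 35/71

35/71


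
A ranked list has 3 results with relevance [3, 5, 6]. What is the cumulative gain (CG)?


Cumulative Gain = sum of relevance scores
Position 1: rel=3, running sum=3
Position 2: rel=5, running sum=8
Position 3: rel=6, running sum=14
CG = 14

14
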